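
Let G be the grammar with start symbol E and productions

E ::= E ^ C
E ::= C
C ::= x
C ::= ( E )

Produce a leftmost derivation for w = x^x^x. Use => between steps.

E => E^C   [E ::= E ^ C]
E^C => E^C^C   [E ::= E ^ C]
E^C^C => C^C^C   [E ::= C]
C^C^C => x^C^C   [C ::= x]
x^C^C => x^x^C   [C ::= x]
x^x^C => x^x^x   [C ::= x]

E => E^C => E^C^C => C^C^C => x^C^C => x^x^C => x^x^x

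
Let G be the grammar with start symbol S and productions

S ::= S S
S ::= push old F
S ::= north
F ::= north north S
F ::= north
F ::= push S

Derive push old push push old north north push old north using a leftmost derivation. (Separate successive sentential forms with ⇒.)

S ⇒ push old F   [S ::= push old F]
push old F ⇒ push old push S   [F ::= push S]
push old push S ⇒ push old push push old F   [S ::= push old F]
push old push push old F ⇒ push old push push old north north S   [F ::= north north S]
push old push push old north north S ⇒ push old push push old north north push old F   [S ::= push old F]
push old push push old north north push old F ⇒ push old push push old north north push old north   [F ::= north]

S ⇒ push old F ⇒ push old push S ⇒ push old push push old F ⇒ push old push push old north north S ⇒ push old push push old north north push old F ⇒ push old push push old north north push old north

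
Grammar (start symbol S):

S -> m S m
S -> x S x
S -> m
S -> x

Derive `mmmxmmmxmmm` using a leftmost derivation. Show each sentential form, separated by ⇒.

S ⇒ mSm   [S -> m S m]
mSm ⇒ mmSmm   [S -> m S m]
mmSmm ⇒ mmmSmmm   [S -> m S m]
mmmSmmm ⇒ mmmxSxmmm   [S -> x S x]
mmmxSxmmm ⇒ mmmxmSmxmmm   [S -> m S m]
mmmxmSmxmmm ⇒ mmmxmmmxmmm   [S -> m]

S ⇒ mSm ⇒ mmSmm ⇒ mmmSmmm ⇒ mmmxSxmmm ⇒ mmmxmSmxmmm ⇒ mmmxmmmxmmm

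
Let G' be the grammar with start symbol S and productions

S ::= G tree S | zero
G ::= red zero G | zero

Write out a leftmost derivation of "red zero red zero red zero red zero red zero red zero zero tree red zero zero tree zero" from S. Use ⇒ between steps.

S ⇒ G tree S ⇒ red zero G tree S ⇒ red zero red zero G tree S ⇒ red zero red zero red zero G tree S ⇒ red zero red zero red zero red zero G tree S ⇒ red zero red zero red zero red zero red zero G tree S ⇒ red zero red zero red zero red zero red zero red zero G tree S ⇒ red zero red zero red zero red zero red zero red zero zero tree S ⇒ red zero red zero red zero red zero red zero red zero zero tree G tree S ⇒ red zero red zero red zero red zero red zero red zero zero tree red zero G tree S ⇒ red zero red zero red zero red zero red zero red zero zero tree red zero zero tree S ⇒ red zero red zero red zero red zero red zero red zero zero tree red zero zero tree zero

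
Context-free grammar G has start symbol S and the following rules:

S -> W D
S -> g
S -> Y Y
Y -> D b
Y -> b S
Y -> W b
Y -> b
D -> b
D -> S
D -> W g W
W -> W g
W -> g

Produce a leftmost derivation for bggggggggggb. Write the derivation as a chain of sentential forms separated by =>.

S => YY => bSY => bWDY => bWgDY => bggDY => bggWgWY => bggggWY => bggggWgY => bggggWggY => bggggWgggY => bggggWggggY => bggggWgggggY => bggggggggggY => bggggggggggb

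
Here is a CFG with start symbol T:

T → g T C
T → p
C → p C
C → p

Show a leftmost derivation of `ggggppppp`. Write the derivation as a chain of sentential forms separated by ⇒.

T ⇒ gTC   [T → g T C]
gTC ⇒ ggTCC   [T → g T C]
ggTCC ⇒ gggTCCC   [T → g T C]
gggTCCC ⇒ ggggTCCCC   [T → g T C]
ggggTCCCC ⇒ ggggpCCCC   [T → p]
ggggpCCCC ⇒ ggggppCCC   [C → p]
ggggppCCC ⇒ ggggpppCC   [C → p]
ggggpppCC ⇒ ggggppppC   [C → p]
ggggppppC ⇒ ggggppppp   [C → p]

T⇒gTC⇒ggTCC⇒gggTCCC⇒ggggTCCCC⇒ggggpCCCC⇒ggggppCCC⇒ggggpppCC⇒ggggppppC⇒ggggppppp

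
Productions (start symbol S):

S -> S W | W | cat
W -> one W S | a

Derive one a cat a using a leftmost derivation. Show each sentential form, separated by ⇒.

S ⇒ S W   [S -> S W]
S W ⇒ W W   [S -> W]
W W ⇒ one W S W   [W -> one W S]
one W S W ⇒ one a S W   [W -> a]
one a S W ⇒ one a cat W   [S -> cat]
one a cat W ⇒ one a cat a   [W -> a]

S ⇒ S W ⇒ W W ⇒ one W S W ⇒ one a S W ⇒ one a cat W ⇒ one a cat a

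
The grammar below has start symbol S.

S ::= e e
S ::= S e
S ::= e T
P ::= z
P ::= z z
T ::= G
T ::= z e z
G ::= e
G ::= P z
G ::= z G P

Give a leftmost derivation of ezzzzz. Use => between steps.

S => eT   [S ::= e T]
eT => eG   [T ::= G]
eG => ezGP   [G ::= z G P]
ezGP => ezPzP   [G ::= P z]
ezPzP => ezzzP   [P ::= z]
ezzzP => ezzzzz   [P ::= z z]

S => eT => eG => ezGP => ezPzP => ezzzP => ezzzzz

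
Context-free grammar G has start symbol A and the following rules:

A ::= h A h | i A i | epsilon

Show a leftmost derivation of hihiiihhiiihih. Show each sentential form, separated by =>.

A=>hAh=>hiAih=>hihAhih=>hihiAihih=>hihiiAiihih=>hihiiiAiiihih=>hihiiihAhiiihih=>hihiiihhiiihih

A => hAh   [A ::= h A h]
hAh => hiAih   [A ::= i A i]
hiAih => hihAhih   [A ::= h A h]
hihAhih => hihiAihih   [A ::= i A i]
hihiAihih => hihiiAiihih   [A ::= i A i]
hihiiAiihih => hihiiiAiiihih   [A ::= i A i]
hihiiiAiiihih => hihiiihAhiiihih   [A ::= h A h]
hihiiihAhiiihih => hihiiihhiiihih   [A ::= epsilon]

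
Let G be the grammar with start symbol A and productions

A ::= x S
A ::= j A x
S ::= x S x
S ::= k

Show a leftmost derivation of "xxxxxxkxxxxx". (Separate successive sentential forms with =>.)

A => xS   [A ::= x S]
xS => xxSx   [S ::= x S x]
xxSx => xxxSxx   [S ::= x S x]
xxxSxx => xxxxSxxx   [S ::= x S x]
xxxxSxxx => xxxxxSxxxx   [S ::= x S x]
xxxxxSxxxx => xxxxxxSxxxxx   [S ::= x S x]
xxxxxxSxxxxx => xxxxxxkxxxxx   [S ::= k]

A=>xS=>xxSx=>xxxSxx=>xxxxSxxx=>xxxxxSxxxx=>xxxxxxSxxxxx=>xxxxxxkxxxxx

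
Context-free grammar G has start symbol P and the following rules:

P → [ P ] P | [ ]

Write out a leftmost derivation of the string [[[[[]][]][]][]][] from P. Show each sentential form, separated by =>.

P => [P]P   [P → [ P ] P]
[P]P => [[P]P]P   [P → [ P ] P]
[[P]P]P => [[[P]P]P]P   [P → [ P ] P]
[[[P]P]P]P => [[[[P]P]P]P]P   [P → [ P ] P]
[[[[P]P]P]P]P => [[[[[]]P]P]P]P   [P → [ ]]
[[[[[]]P]P]P]P => [[[[[]][]]P]P]P   [P → [ ]]
[[[[[]][]]P]P]P => [[[[[]][]][]]P]P   [P → [ ]]
[[[[[]][]][]]P]P => [[[[[]][]][]][]]P   [P → [ ]]
[[[[[]][]][]][]]P => [[[[[]][]][]][]][]   [P → [ ]]

P => [P]P => [[P]P]P => [[[P]P]P]P => [[[[P]P]P]P]P => [[[[[]]P]P]P]P => [[[[[]][]]P]P]P => [[[[[]][]][]]P]P => [[[[[]][]][]][]]P => [[[[[]][]][]][]][]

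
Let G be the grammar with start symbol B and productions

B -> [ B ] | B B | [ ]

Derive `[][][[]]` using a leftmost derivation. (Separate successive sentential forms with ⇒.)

B ⇒ BB ⇒ BBB ⇒ []BB ⇒ [][]B ⇒ [][][B] ⇒ [][][[]]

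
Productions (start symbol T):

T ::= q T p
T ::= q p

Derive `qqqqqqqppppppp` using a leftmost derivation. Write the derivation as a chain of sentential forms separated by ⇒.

T ⇒ qTp ⇒ qqTpp ⇒ qqqTppp ⇒ qqqqTpppp ⇒ qqqqqTppppp ⇒ qqqqqqTpppppp ⇒ qqqqqqqppppppp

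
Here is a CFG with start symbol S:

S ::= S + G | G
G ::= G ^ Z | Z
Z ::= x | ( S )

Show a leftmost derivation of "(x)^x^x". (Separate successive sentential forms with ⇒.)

S ⇒ G   [S ::= G]
G ⇒ G^Z   [G ::= G ^ Z]
G^Z ⇒ G^Z^Z   [G ::= G ^ Z]
G^Z^Z ⇒ Z^Z^Z   [G ::= Z]
Z^Z^Z ⇒ (S)^Z^Z   [Z ::= ( S )]
(S)^Z^Z ⇒ (G)^Z^Z   [S ::= G]
(G)^Z^Z ⇒ (Z)^Z^Z   [G ::= Z]
(Z)^Z^Z ⇒ (x)^Z^Z   [Z ::= x]
(x)^Z^Z ⇒ (x)^x^Z   [Z ::= x]
(x)^x^Z ⇒ (x)^x^x   [Z ::= x]

S⇒G⇒G^Z⇒G^Z^Z⇒Z^Z^Z⇒(S)^Z^Z⇒(G)^Z^Z⇒(Z)^Z^Z⇒(x)^Z^Z⇒(x)^x^Z⇒(x)^x^x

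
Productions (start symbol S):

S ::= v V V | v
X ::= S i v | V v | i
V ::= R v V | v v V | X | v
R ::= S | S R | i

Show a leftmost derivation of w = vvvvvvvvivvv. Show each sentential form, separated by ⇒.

S⇒vVV⇒vvvVV⇒vvvvvVV⇒vvvvvXV⇒vvvvvVvV⇒vvvvvvvVvV⇒vvvvvvvXvV⇒vvvvvvvSivvV⇒vvvvvvvvivvV⇒vvvvvvvvivvv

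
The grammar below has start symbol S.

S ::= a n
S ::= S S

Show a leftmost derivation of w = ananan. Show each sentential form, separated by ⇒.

S ⇒ SS   [S ::= S S]
SS ⇒ anS   [S ::= a n]
anS ⇒ anSS   [S ::= S S]
anSS ⇒ ananS   [S ::= a n]
ananS ⇒ ananan   [S ::= a n]

S ⇒ SS ⇒ anS ⇒ anSS ⇒ ananS ⇒ ananan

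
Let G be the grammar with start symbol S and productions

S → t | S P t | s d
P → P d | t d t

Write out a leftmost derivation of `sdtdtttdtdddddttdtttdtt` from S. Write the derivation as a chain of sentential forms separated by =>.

S => SPt   [S → S P t]
SPt => SPtPt   [S → S P t]
SPtPt => SPtPtPt   [S → S P t]
SPtPtPt => SPtPtPtPt   [S → S P t]
SPtPtPtPt => sdPtPtPtPt   [S → s d]
sdPtPtPtPt => sdtdttPtPtPt   [P → t d t]
sdtdttPtPtPt => sdtdttPdtPtPt   [P → P d]
sdtdttPdtPtPt => sdtdttPddtPtPt   [P → P d]
sdtdttPddtPtPt => sdtdttPdddtPtPt   [P → P d]
sdtdttPdddtPtPt => sdtdttPddddtPtPt   [P → P d]
sdtdttPddddtPtPt => sdtdttPdddddtPtPt   [P → P d]
sdtdttPdddddtPtPt => sdtdtttdtdddddtPtPt   [P → t d t]
sdtdtttdtdddddtPtPt => sdtdtttdtdddddttdttPt   [P → t d t]
sdtdtttdtdddddttdttPt => sdtdtttdtdddddttdtttdtt   [P → t d t]

S=>SPt=>SPtPt=>SPtPtPt=>SPtPtPtPt=>sdPtPtPtPt=>sdtdttPtPtPt=>sdtdttPdtPtPt=>sdtdttPddtPtPt=>sdtdttPdddtPtPt=>sdtdttPddddtPtPt=>sdtdttPdddddtPtPt=>sdtdtttdtdddddtPtPt=>sdtdtttdtdddddttdttPt=>sdtdtttdtdddddttdtttdtt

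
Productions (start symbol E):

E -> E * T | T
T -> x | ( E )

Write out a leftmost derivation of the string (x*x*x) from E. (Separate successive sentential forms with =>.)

E=>T=>(E)=>(E*T)=>(E*T*T)=>(T*T*T)=>(x*T*T)=>(x*x*T)=>(x*x*x)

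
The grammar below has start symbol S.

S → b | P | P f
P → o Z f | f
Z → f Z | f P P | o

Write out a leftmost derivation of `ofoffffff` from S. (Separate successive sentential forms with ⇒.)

S ⇒ P   [S → P]
P ⇒ oZf   [P → o Z f]
oZf ⇒ ofPPf   [Z → f P P]
ofPPf ⇒ ofoZfPf   [P → o Z f]
ofoZfPf ⇒ ofofPPfPf   [Z → f P P]
ofofPPfPf ⇒ ofoffPfPf   [P → f]
ofoffPfPf ⇒ ofoffffPf   [P → f]
ofoffffPf ⇒ ofoffffff   [P → f]

S ⇒ P ⇒ oZf ⇒ ofPPf ⇒ ofoZfPf ⇒ ofofPPfPf ⇒ ofoffPfPf ⇒ ofoffffPf ⇒ ofoffffff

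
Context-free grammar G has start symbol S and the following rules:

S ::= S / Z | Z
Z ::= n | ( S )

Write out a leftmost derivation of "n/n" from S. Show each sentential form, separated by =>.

S => S/Z => Z/Z => n/Z => n/n

S => S/Z   [S ::= S / Z]
S/Z => Z/Z   [S ::= Z]
Z/Z => n/Z   [Z ::= n]
n/Z => n/n   [Z ::= n]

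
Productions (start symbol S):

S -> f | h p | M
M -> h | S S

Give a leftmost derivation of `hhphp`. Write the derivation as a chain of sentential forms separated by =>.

S=>M=>SS=>MS=>hS=>hM=>hSS=>hhpS=>hhphp

S => M   [S -> M]
M => SS   [M -> S S]
SS => MS   [S -> M]
MS => hS   [M -> h]
hS => hM   [S -> M]
hM => hSS   [M -> S S]
hSS => hhpS   [S -> h p]
hhpS => hhphp   [S -> h p]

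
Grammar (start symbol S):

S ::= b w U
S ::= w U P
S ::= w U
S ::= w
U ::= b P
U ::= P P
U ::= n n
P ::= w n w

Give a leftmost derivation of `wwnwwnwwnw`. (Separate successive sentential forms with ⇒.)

S ⇒ wUP ⇒ wPPP ⇒ wwnwPP ⇒ wwnwwnwP ⇒ wwnwwnwwnw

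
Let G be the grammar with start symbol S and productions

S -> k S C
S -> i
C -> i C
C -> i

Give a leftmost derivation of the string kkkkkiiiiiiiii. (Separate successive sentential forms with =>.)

S => kSC => kkSCC => kkkSCCC => kkkkSCCCC => kkkkkSCCCCC => kkkkkiCCCCC => kkkkkiiCCCCC => kkkkkiiiCCCC => kkkkkiiiiCCCC => kkkkkiiiiiCCC => kkkkkiiiiiiCCC => kkkkkiiiiiiiCC => kkkkkiiiiiiiiC => kkkkkiiiiiiiii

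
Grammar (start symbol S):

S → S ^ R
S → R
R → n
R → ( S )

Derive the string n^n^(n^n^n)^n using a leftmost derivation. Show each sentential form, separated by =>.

S => S^R => S^R^R => S^R^R^R => R^R^R^R => n^R^R^R => n^n^R^R => n^n^(S)^R => n^n^(S^R)^R => n^n^(S^R^R)^R => n^n^(R^R^R)^R => n^n^(n^R^R)^R => n^n^(n^n^R)^R => n^n^(n^n^n)^R => n^n^(n^n^n)^n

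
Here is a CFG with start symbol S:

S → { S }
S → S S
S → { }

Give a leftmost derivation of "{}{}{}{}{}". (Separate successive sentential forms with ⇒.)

S ⇒ SS ⇒ SSS ⇒ SSSS ⇒ SSSSS ⇒ {}SSSS ⇒ {}{}SSS ⇒ {}{}{}SS ⇒ {}{}{}{}S ⇒ {}{}{}{}{}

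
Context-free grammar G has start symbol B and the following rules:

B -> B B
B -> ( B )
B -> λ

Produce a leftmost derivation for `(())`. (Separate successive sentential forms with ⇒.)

B ⇒ BB ⇒ (B)B ⇒ ((B))B ⇒ (())B ⇒ (())

B ⇒ BB   [B -> B B]
BB ⇒ (B)B   [B -> ( B )]
(B)B ⇒ ((B))B   [B -> ( B )]
((B))B ⇒ (())B   [B -> λ]
(())B ⇒ (())   [B -> λ]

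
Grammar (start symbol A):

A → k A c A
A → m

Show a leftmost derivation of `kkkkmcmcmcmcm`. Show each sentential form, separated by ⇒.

A⇒kAcA⇒kkAcAcA⇒kkkAcAcAcA⇒kkkkAcAcAcAcA⇒kkkkmcAcAcAcA⇒kkkkmcmcAcAcA⇒kkkkmcmcmcAcA⇒kkkkmcmcmcmcA⇒kkkkmcmcmcmcm

A ⇒ kAcA   [A → k A c A]
kAcA ⇒ kkAcAcA   [A → k A c A]
kkAcAcA ⇒ kkkAcAcAcA   [A → k A c A]
kkkAcAcAcA ⇒ kkkkAcAcAcAcA   [A → k A c A]
kkkkAcAcAcAcA ⇒ kkkkmcAcAcAcA   [A → m]
kkkkmcAcAcAcA ⇒ kkkkmcmcAcAcA   [A → m]
kkkkmcmcAcAcA ⇒ kkkkmcmcmcAcA   [A → m]
kkkkmcmcmcAcA ⇒ kkkkmcmcmcmcA   [A → m]
kkkkmcmcmcmcA ⇒ kkkkmcmcmcmcm   [A → m]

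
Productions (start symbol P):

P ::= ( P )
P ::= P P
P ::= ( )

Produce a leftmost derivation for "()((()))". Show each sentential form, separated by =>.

P => PP => ()P => ()(P) => ()((P)) => ()((()))

P => PP   [P ::= P P]
PP => ()P   [P ::= ( )]
()P => ()(P)   [P ::= ( P )]
()(P) => ()((P))   [P ::= ( P )]
()((P)) => ()((()))   [P ::= ( )]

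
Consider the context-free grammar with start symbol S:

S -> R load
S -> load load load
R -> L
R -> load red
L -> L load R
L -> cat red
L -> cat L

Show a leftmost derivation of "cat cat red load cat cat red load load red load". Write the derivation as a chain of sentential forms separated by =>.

S => R load => L load => L load R load => cat L load R load => cat cat red load R load => cat cat red load L load => cat cat red load cat L load => cat cat red load cat L load R load => cat cat red load cat cat red load R load => cat cat red load cat cat red load load red load

S => R load   [S -> R load]
R load => L load   [R -> L]
L load => L load R load   [L -> L load R]
L load R load => cat L load R load   [L -> cat L]
cat L load R load => cat cat red load R load   [L -> cat red]
cat cat red load R load => cat cat red load L load   [R -> L]
cat cat red load L load => cat cat red load cat L load   [L -> cat L]
cat cat red load cat L load => cat cat red load cat L load R load   [L -> L load R]
cat cat red load cat L load R load => cat cat red load cat cat red load R load   [L -> cat red]
cat cat red load cat cat red load R load => cat cat red load cat cat red load load red load   [R -> load red]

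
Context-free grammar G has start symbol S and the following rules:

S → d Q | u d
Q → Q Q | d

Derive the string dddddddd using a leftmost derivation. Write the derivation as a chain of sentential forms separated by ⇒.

S ⇒ dQ ⇒ dQQ ⇒ dQQQ ⇒ dQQQQ ⇒ dQQQQQ ⇒ dQQQQQQ ⇒ dQQQQQQQ ⇒ ddQQQQQQ ⇒ dddQQQQQ ⇒ ddddQQQQ ⇒ dddddQQQ ⇒ ddddddQQ ⇒ dddddddQ ⇒ dddddddd

S ⇒ dQ   [S → d Q]
dQ ⇒ dQQ   [Q → Q Q]
dQQ ⇒ dQQQ   [Q → Q Q]
dQQQ ⇒ dQQQQ   [Q → Q Q]
dQQQQ ⇒ dQQQQQ   [Q → Q Q]
dQQQQQ ⇒ dQQQQQQ   [Q → Q Q]
dQQQQQQ ⇒ dQQQQQQQ   [Q → Q Q]
dQQQQQQQ ⇒ ddQQQQQQ   [Q → d]
ddQQQQQQ ⇒ dddQQQQQ   [Q → d]
dddQQQQQ ⇒ ddddQQQQ   [Q → d]
ddddQQQQ ⇒ dddddQQQ   [Q → d]
dddddQQQ ⇒ ddddddQQ   [Q → d]
ddddddQQ ⇒ dddddddQ   [Q → d]
dddddddQ ⇒ dddddddd   [Q → d]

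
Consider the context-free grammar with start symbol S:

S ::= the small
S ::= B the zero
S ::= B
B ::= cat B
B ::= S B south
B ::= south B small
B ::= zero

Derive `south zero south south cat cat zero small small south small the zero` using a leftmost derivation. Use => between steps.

S => B the zero => south B small the zero => south S B south small the zero => south B B south small the zero => south zero B south small the zero => south zero south B small south small the zero => south zero south south B small small south small the zero => south zero south south cat B small small south small the zero => south zero south south cat cat B small small south small the zero => south zero south south cat cat zero small small south small the zero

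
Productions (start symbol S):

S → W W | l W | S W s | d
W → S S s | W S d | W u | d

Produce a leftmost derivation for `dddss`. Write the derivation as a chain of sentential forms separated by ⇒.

S⇒SWs⇒dWs⇒dSSss⇒ddSss⇒dddss

S ⇒ SWs   [S → S W s]
SWs ⇒ dWs   [S → d]
dWs ⇒ dSSss   [W → S S s]
dSSss ⇒ ddSss   [S → d]
ddSss ⇒ dddss   [S → d]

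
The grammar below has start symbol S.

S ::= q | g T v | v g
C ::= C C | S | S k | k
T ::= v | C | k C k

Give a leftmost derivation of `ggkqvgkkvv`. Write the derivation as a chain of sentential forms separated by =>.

S => gTv   [S ::= g T v]
gTv => gCv   [T ::= C]
gCv => gSv   [C ::= S]
gSv => ggTvv   [S ::= g T v]
ggTvv => ggkCkvv   [T ::= k C k]
ggkCkvv => ggkCCkvv   [C ::= C C]
ggkCCkvv => ggkCCCkvv   [C ::= C C]
ggkCCCkvv => ggkSCCkvv   [C ::= S]
ggkSCCkvv => ggkqCCkvv   [S ::= q]
ggkqCCkvv => ggkqSCkvv   [C ::= S]
ggkqSCkvv => ggkqvgCkvv   [S ::= v g]
ggkqvgCkvv => ggkqvgkkvv   [C ::= k]

S=>gTv=>gCv=>gSv=>ggTvv=>ggkCkvv=>ggkCCkvv=>ggkCCCkvv=>ggkSCCkvv=>ggkqCCkvv=>ggkqSCkvv=>ggkqvgCkvv=>ggkqvgkkvv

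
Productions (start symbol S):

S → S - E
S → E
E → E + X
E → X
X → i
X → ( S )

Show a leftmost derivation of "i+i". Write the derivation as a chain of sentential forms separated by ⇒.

S⇒E⇒E+X⇒X+X⇒i+X⇒i+i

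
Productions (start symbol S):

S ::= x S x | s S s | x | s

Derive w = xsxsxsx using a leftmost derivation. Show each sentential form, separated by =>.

S => xSx   [S ::= x S x]
xSx => xsSsx   [S ::= s S s]
xsSsx => xsxSxsx   [S ::= x S x]
xsxSxsx => xsxsxsx   [S ::= s]

S=>xSx=>xsSsx=>xsxSxsx=>xsxsxsx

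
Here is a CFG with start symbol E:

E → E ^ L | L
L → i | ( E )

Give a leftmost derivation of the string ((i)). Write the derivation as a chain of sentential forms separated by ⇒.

E ⇒ L ⇒ (E) ⇒ (L) ⇒ ((E)) ⇒ ((L)) ⇒ ((i))

E ⇒ L   [E → L]
L ⇒ (E)   [L → ( E )]
(E) ⇒ (L)   [E → L]
(L) ⇒ ((E))   [L → ( E )]
((E)) ⇒ ((L))   [E → L]
((L)) ⇒ ((i))   [L → i]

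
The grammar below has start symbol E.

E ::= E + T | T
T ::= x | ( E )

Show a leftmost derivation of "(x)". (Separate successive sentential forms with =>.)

E => T => (E) => (T) => (x)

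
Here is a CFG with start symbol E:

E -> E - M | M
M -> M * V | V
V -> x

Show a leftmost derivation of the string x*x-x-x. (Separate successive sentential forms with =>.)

E=>E-M=>E-M-M=>M-M-M=>M*V-M-M=>V*V-M-M=>x*V-M-M=>x*x-M-M=>x*x-V-M=>x*x-x-M=>x*x-x-V=>x*x-x-x

E => E-M   [E -> E - M]
E-M => E-M-M   [E -> E - M]
E-M-M => M-M-M   [E -> M]
M-M-M => M*V-M-M   [M -> M * V]
M*V-M-M => V*V-M-M   [M -> V]
V*V-M-M => x*V-M-M   [V -> x]
x*V-M-M => x*x-M-M   [V -> x]
x*x-M-M => x*x-V-M   [M -> V]
x*x-V-M => x*x-x-M   [V -> x]
x*x-x-M => x*x-x-V   [M -> V]
x*x-x-V => x*x-x-x   [V -> x]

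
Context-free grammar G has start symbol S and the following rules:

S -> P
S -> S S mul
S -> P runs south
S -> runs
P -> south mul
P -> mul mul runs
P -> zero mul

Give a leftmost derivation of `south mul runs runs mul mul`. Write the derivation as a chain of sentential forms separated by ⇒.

S ⇒ S S mul ⇒ P S mul ⇒ south mul S mul ⇒ south mul S S mul mul ⇒ south mul runs S mul mul ⇒ south mul runs runs mul mul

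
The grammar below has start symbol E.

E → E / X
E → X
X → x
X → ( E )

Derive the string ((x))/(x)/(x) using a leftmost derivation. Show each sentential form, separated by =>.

E => E/X   [E → E / X]
E/X => E/X/X   [E → E / X]
E/X/X => X/X/X   [E → X]
X/X/X => (E)/X/X   [X → ( E )]
(E)/X/X => (X)/X/X   [E → X]
(X)/X/X => ((E))/X/X   [X → ( E )]
((E))/X/X => ((X))/X/X   [E → X]
((X))/X/X => ((x))/X/X   [X → x]
((x))/X/X => ((x))/(E)/X   [X → ( E )]
((x))/(E)/X => ((x))/(X)/X   [E → X]
((x))/(X)/X => ((x))/(x)/X   [X → x]
((x))/(x)/X => ((x))/(x)/(E)   [X → ( E )]
((x))/(x)/(E) => ((x))/(x)/(X)   [E → X]
((x))/(x)/(X) => ((x))/(x)/(x)   [X → x]

E=>E/X=>E/X/X=>X/X/X=>(E)/X/X=>(X)/X/X=>((E))/X/X=>((X))/X/X=>((x))/X/X=>((x))/(E)/X=>((x))/(X)/X=>((x))/(x)/X=>((x))/(x)/(E)=>((x))/(x)/(X)=>((x))/(x)/(x)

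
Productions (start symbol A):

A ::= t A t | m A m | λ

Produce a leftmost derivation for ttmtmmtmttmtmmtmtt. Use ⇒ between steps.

A ⇒ tAt ⇒ ttAtt ⇒ ttmAmtt ⇒ ttmtAtmtt ⇒ ttmtmAmtmtt ⇒ ttmtmmAmmtmtt ⇒ ttmtmmtAtmmtmtt ⇒ ttmtmmtmAmtmmtmtt ⇒ ttmtmmtmtAtmtmmtmtt ⇒ ttmtmmtmttmtmmtmtt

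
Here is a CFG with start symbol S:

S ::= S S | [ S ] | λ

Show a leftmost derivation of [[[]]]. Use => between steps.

S => [S] => [[S]] => [[SS]] => [[SSS]] => [[SSSS]] => [[[S]SSS]] => [[[]SSS]] => [[[]SS]] => [[[]S]] => [[[]]]

S => [S]   [S ::= [ S ]]
[S] => [[S]]   [S ::= [ S ]]
[[S]] => [[SS]]   [S ::= S S]
[[SS]] => [[SSS]]   [S ::= S S]
[[SSS]] => [[SSSS]]   [S ::= S S]
[[SSSS]] => [[[S]SSS]]   [S ::= [ S ]]
[[[S]SSS]] => [[[]SSS]]   [S ::= λ]
[[[]SSS]] => [[[]SS]]   [S ::= λ]
[[[]SS]] => [[[]S]]   [S ::= λ]
[[[]S]] => [[[]]]   [S ::= λ]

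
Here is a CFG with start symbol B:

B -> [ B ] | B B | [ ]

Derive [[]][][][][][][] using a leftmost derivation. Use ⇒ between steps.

B ⇒ BB   [B -> B B]
BB ⇒ BBB   [B -> B B]
BBB ⇒ BBBB   [B -> B B]
BBBB ⇒ BBBBB   [B -> B B]
BBBBB ⇒ [B]BBBB   [B -> [ B ]]
[B]BBBB ⇒ [[]]BBBB   [B -> [ ]]
[[]]BBBB ⇒ [[]]BBBBB   [B -> B B]
[[]]BBBBB ⇒ [[]]BBBBBB   [B -> B B]
[[]]BBBBBB ⇒ [[]][]BBBBB   [B -> [ ]]
[[]][]BBBBB ⇒ [[]][][]BBBB   [B -> [ ]]
[[]][][]BBBB ⇒ [[]][][][]BBB   [B -> [ ]]
[[]][][][]BBB ⇒ [[]][][][][]BB   [B -> [ ]]
[[]][][][][]BB ⇒ [[]][][][][][]B   [B -> [ ]]
[[]][][][][][]B ⇒ [[]][][][][][][]   [B -> [ ]]

B⇒BB⇒BBB⇒BBBB⇒BBBBB⇒[B]BBBB⇒[[]]BBBB⇒[[]]BBBBB⇒[[]]BBBBBB⇒[[]][]BBBBB⇒[[]][][]BBBB⇒[[]][][][]BBB⇒[[]][][][][]BB⇒[[]][][][][][]B⇒[[]][][][][][][]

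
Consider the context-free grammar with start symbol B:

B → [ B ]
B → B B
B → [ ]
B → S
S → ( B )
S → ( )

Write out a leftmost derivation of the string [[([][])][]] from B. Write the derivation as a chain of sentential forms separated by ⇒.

B ⇒ [B]   [B → [ B ]]
[B] ⇒ [BB]   [B → B B]
[BB] ⇒ [[B]B]   [B → [ B ]]
[[B]B] ⇒ [[S]B]   [B → S]
[[S]B] ⇒ [[(B)]B]   [S → ( B )]
[[(B)]B] ⇒ [[(BB)]B]   [B → B B]
[[(BB)]B] ⇒ [[([]B)]B]   [B → [ ]]
[[([]B)]B] ⇒ [[([][])]B]   [B → [ ]]
[[([][])]B] ⇒ [[([][])][]]   [B → [ ]]

B ⇒ [B] ⇒ [BB] ⇒ [[B]B] ⇒ [[S]B] ⇒ [[(B)]B] ⇒ [[(BB)]B] ⇒ [[([]B)]B] ⇒ [[([][])]B] ⇒ [[([][])][]]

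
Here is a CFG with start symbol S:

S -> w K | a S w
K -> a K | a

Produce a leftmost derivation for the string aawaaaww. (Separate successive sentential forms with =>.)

S => aSw   [S -> a S w]
aSw => aaSww   [S -> a S w]
aaSww => aawKww   [S -> w K]
aawKww => aawaKww   [K -> a K]
aawaKww => aawaaKww   [K -> a K]
aawaaKww => aawaaaww   [K -> a]

S => aSw => aaSww => aawKww => aawaKww => aawaaKww => aawaaaww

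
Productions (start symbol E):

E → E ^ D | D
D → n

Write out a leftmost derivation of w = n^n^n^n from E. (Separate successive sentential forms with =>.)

E => E^D   [E → E ^ D]
E^D => E^D^D   [E → E ^ D]
E^D^D => E^D^D^D   [E → E ^ D]
E^D^D^D => D^D^D^D   [E → D]
D^D^D^D => n^D^D^D   [D → n]
n^D^D^D => n^n^D^D   [D → n]
n^n^D^D => n^n^n^D   [D → n]
n^n^n^D => n^n^n^n   [D → n]

E => E^D => E^D^D => E^D^D^D => D^D^D^D => n^D^D^D => n^n^D^D => n^n^n^D => n^n^n^n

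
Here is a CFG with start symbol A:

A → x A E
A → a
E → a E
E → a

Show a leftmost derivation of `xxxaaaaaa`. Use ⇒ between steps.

A ⇒ xAE ⇒ xxAEE ⇒ xxxAEEE ⇒ xxxaEEE ⇒ xxxaaEE ⇒ xxxaaaEE ⇒ xxxaaaaE ⇒ xxxaaaaaE ⇒ xxxaaaaaa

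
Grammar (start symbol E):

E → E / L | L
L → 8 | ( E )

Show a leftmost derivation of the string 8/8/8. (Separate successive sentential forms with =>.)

E => E/L => E/L/L => L/L/L => 8/L/L => 8/8/L => 8/8/8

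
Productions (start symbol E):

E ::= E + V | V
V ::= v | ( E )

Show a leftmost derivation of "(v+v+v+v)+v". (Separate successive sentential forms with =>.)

E=>E+V=>V+V=>(E)+V=>(E+V)+V=>(E+V+V)+V=>(E+V+V+V)+V=>(V+V+V+V)+V=>(v+V+V+V)+V=>(v+v+V+V)+V=>(v+v+v+V)+V=>(v+v+v+v)+V=>(v+v+v+v)+v

E => E+V   [E ::= E + V]
E+V => V+V   [E ::= V]
V+V => (E)+V   [V ::= ( E )]
(E)+V => (E+V)+V   [E ::= E + V]
(E+V)+V => (E+V+V)+V   [E ::= E + V]
(E+V+V)+V => (E+V+V+V)+V   [E ::= E + V]
(E+V+V+V)+V => (V+V+V+V)+V   [E ::= V]
(V+V+V+V)+V => (v+V+V+V)+V   [V ::= v]
(v+V+V+V)+V => (v+v+V+V)+V   [V ::= v]
(v+v+V+V)+V => (v+v+v+V)+V   [V ::= v]
(v+v+v+V)+V => (v+v+v+v)+V   [V ::= v]
(v+v+v+v)+V => (v+v+v+v)+v   [V ::= v]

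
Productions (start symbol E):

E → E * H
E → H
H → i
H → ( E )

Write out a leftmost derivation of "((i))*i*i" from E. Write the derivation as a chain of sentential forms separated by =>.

E => E*H => E*H*H => H*H*H => (E)*H*H => (H)*H*H => ((E))*H*H => ((H))*H*H => ((i))*H*H => ((i))*i*H => ((i))*i*i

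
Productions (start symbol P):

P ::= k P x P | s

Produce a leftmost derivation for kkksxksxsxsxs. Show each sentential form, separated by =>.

P => kPxP   [P ::= k P x P]
kPxP => kkPxPxP   [P ::= k P x P]
kkPxPxP => kkkPxPxPxP   [P ::= k P x P]
kkkPxPxPxP => kkksxPxPxP   [P ::= s]
kkksxPxPxP => kkksxkPxPxPxP   [P ::= k P x P]
kkksxkPxPxPxP => kkksxksxPxPxP   [P ::= s]
kkksxksxPxPxP => kkksxksxsxPxP   [P ::= s]
kkksxksxsxPxP => kkksxksxsxsxP   [P ::= s]
kkksxksxsxsxP => kkksxksxsxsxs   [P ::= s]

P => kPxP => kkPxPxP => kkkPxPxPxP => kkksxPxPxP => kkksxkPxPxPxP => kkksxksxPxPxP => kkksxksxsxPxP => kkksxksxsxsxP => kkksxksxsxsxs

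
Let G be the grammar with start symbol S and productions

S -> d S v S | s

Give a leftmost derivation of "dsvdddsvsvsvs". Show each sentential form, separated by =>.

S => dSvS => dsvS => dsvdSvS => dsvddSvSvS => dsvdddSvSvSvS => dsvdddsvSvSvS => dsvdddsvsvSvS => dsvdddsvsvsvS => dsvdddsvsvsvs

S => dSvS   [S -> d S v S]
dSvS => dsvS   [S -> s]
dsvS => dsvdSvS   [S -> d S v S]
dsvdSvS => dsvddSvSvS   [S -> d S v S]
dsvddSvSvS => dsvdddSvSvSvS   [S -> d S v S]
dsvdddSvSvSvS => dsvdddsvSvSvS   [S -> s]
dsvdddsvSvSvS => dsvdddsvsvSvS   [S -> s]
dsvdddsvsvSvS => dsvdddsvsvsvS   [S -> s]
dsvdddsvsvsvS => dsvdddsvsvsvs   [S -> s]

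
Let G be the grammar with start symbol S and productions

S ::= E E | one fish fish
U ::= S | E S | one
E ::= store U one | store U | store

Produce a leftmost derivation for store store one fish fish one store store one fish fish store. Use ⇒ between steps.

S ⇒ E E ⇒ store U E ⇒ store S E ⇒ store E E E ⇒ store store U one E E ⇒ store store S one E E ⇒ store store one fish fish one E E ⇒ store store one fish fish one store U E ⇒ store store one fish fish one store E S E ⇒ store store one fish fish one store store S E ⇒ store store one fish fish one store store one fish fish E ⇒ store store one fish fish one store store one fish fish store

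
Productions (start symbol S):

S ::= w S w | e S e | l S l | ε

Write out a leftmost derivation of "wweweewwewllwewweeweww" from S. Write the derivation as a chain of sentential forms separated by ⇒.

S ⇒ wSw   [S ::= w S w]
wSw ⇒ wwSww   [S ::= w S w]
wwSww ⇒ wweSeww   [S ::= e S e]
wweSeww ⇒ wwewSweww   [S ::= w S w]
wwewSweww ⇒ wweweSeweww   [S ::= e S e]
wweweSeweww ⇒ wweweeSeeweww   [S ::= e S e]
wweweeSeeweww ⇒ wweweewSweeweww   [S ::= w S w]
wweweewSweeweww ⇒ wweweewwSwweeweww   [S ::= w S w]
wweweewwSwweeweww ⇒ wweweewweSewweeweww   [S ::= e S e]
wweweewweSewweeweww ⇒ wweweewwewSwewweeweww   [S ::= w S w]
wweweewwewSwewweeweww ⇒ wweweewwewlSlwewweeweww   [S ::= l S l]
wweweewwewlSlwewweeweww ⇒ wweweewwewllwewweeweww   [S ::= ε]

S ⇒ wSw ⇒ wwSww ⇒ wweSeww ⇒ wwewSweww ⇒ wweweSeweww ⇒ wweweeSeeweww ⇒ wweweewSweeweww ⇒ wweweewwSwweeweww ⇒ wweweewweSewweeweww ⇒ wweweewwewSwewweeweww ⇒ wweweewwewlSlwewweeweww ⇒ wweweewwewllwewweeweww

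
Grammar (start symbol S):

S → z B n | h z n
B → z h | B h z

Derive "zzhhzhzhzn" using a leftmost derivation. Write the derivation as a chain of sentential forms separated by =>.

S => zBn => zBhzn => zBhzhzn => zBhzhzhzn => zzhhzhzhzn

S => zBn   [S → z B n]
zBn => zBhzn   [B → B h z]
zBhzn => zBhzhzn   [B → B h z]
zBhzhzn => zBhzhzhzn   [B → B h z]
zBhzhzhzn => zzhhzhzhzn   [B → z h]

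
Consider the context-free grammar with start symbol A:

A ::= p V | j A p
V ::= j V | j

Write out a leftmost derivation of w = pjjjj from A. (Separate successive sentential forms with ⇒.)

A ⇒ pV ⇒ pjV ⇒ pjjV ⇒ pjjjV ⇒ pjjjj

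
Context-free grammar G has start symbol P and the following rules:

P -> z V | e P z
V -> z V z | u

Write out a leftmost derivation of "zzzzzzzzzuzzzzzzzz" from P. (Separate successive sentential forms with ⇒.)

P⇒zV⇒zzVz⇒zzzVzz⇒zzzzVzzz⇒zzzzzVzzzz⇒zzzzzzVzzzzz⇒zzzzzzzVzzzzzz⇒zzzzzzzzVzzzzzzz⇒zzzzzzzzzVzzzzzzzz⇒zzzzzzzzzuzzzzzzzz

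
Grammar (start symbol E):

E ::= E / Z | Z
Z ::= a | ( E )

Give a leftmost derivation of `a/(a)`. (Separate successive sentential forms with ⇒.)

E⇒E/Z⇒Z/Z⇒a/Z⇒a/(E)⇒a/(Z)⇒a/(a)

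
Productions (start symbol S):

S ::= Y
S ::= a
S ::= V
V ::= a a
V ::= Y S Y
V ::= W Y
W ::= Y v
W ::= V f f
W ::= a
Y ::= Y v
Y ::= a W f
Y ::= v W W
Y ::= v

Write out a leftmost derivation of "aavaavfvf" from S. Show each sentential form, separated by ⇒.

S ⇒ Y   [S ::= Y]
Y ⇒ aWf   [Y ::= a W f]
aWf ⇒ aYvf   [W ::= Y v]
aYvf ⇒ aaWfvf   [Y ::= a W f]
aaWfvf ⇒ aaYvfvf   [W ::= Y v]
aaYvfvf ⇒ aavWWvfvf   [Y ::= v W W]
aavWWvfvf ⇒ aavaWvfvf   [W ::= a]
aavaWvfvf ⇒ aavaavfvf   [W ::= a]

S ⇒ Y ⇒ aWf ⇒ aYvf ⇒ aaWfvf ⇒ aaYvfvf ⇒ aavWWvfvf ⇒ aavaWvfvf ⇒ aavaavfvf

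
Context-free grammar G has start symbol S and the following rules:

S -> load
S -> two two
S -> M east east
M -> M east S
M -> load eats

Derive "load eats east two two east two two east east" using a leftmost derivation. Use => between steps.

S => M east east => M east S east east => M east S east S east east => load eats east S east S east east => load eats east two two east S east east => load eats east two two east two two east east

S => M east east   [S -> M east east]
M east east => M east S east east   [M -> M east S]
M east S east east => M east S east S east east   [M -> M east S]
M east S east S east east => load eats east S east S east east   [M -> load eats]
load eats east S east S east east => load eats east two two east S east east   [S -> two two]
load eats east two two east S east east => load eats east two two east two two east east   [S -> two two]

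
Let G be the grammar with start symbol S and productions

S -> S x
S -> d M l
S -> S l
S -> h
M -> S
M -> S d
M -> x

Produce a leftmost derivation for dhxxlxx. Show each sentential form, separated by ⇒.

S ⇒ Sx ⇒ Sxx ⇒ dMlxx ⇒ dSlxx ⇒ dSxlxx ⇒ dSxxlxx ⇒ dhxxlxx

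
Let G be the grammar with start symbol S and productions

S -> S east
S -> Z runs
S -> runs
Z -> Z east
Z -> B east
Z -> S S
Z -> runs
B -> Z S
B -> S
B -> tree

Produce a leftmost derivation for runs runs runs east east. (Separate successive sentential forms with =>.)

S => S east => S east east => Z runs east east => S S runs east east => runs S runs east east => runs runs runs east east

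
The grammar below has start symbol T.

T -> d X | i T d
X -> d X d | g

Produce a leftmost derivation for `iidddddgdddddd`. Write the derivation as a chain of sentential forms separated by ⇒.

T ⇒ iTd ⇒ iiTdd ⇒ iidXdd ⇒ iiddXddd ⇒ iidddXdddd ⇒ iiddddXddddd ⇒ iidddddXdddddd ⇒ iidddddgdddddd

T ⇒ iTd   [T -> i T d]
iTd ⇒ iiTdd   [T -> i T d]
iiTdd ⇒ iidXdd   [T -> d X]
iidXdd ⇒ iiddXddd   [X -> d X d]
iiddXddd ⇒ iidddXdddd   [X -> d X d]
iidddXdddd ⇒ iiddddXddddd   [X -> d X d]
iiddddXddddd ⇒ iidddddXdddddd   [X -> d X d]
iidddddXdddddd ⇒ iidddddgdddddd   [X -> g]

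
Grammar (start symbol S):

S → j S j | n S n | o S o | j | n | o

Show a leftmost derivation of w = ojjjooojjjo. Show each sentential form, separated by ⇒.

S ⇒ oSo ⇒ ojSjo ⇒ ojjSjjo ⇒ ojjjSjjjo ⇒ ojjjoSojjjo ⇒ ojjjooojjjo

S ⇒ oSo   [S → o S o]
oSo ⇒ ojSjo   [S → j S j]
ojSjo ⇒ ojjSjjo   [S → j S j]
ojjSjjo ⇒ ojjjSjjjo   [S → j S j]
ojjjSjjjo ⇒ ojjjoSojjjo   [S → o S o]
ojjjoSojjjo ⇒ ojjjooojjjo   [S → o]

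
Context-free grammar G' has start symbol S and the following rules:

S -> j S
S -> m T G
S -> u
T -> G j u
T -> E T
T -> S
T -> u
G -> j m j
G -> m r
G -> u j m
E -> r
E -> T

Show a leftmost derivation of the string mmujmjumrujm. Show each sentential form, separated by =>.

S => mTG => mSG => mmTGG => mmGjuGG => mmujmjuGG => mmujmjumrG => mmujmjumrujm

S => mTG   [S -> m T G]
mTG => mSG   [T -> S]
mSG => mmTGG   [S -> m T G]
mmTGG => mmGjuGG   [T -> G j u]
mmGjuGG => mmujmjuGG   [G -> u j m]
mmujmjuGG => mmujmjumrG   [G -> m r]
mmujmjumrG => mmujmjumrujm   [G -> u j m]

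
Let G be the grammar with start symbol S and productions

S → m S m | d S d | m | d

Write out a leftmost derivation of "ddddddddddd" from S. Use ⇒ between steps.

S ⇒ dSd ⇒ ddSdd ⇒ dddSddd ⇒ ddddSdddd ⇒ dddddSddddd ⇒ ddddddddddd

S ⇒ dSd   [S → d S d]
dSd ⇒ ddSdd   [S → d S d]
ddSdd ⇒ dddSddd   [S → d S d]
dddSddd ⇒ ddddSdddd   [S → d S d]
ddddSdddd ⇒ dddddSddddd   [S → d S d]
dddddSddddd ⇒ ddddddddddd   [S → d]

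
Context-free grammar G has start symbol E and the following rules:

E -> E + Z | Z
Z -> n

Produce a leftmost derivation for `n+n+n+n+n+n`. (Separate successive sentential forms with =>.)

E => E+Z => E+Z+Z => E+Z+Z+Z => E+Z+Z+Z+Z => E+Z+Z+Z+Z+Z => Z+Z+Z+Z+Z+Z => n+Z+Z+Z+Z+Z => n+n+Z+Z+Z+Z => n+n+n+Z+Z+Z => n+n+n+n+Z+Z => n+n+n+n+n+Z => n+n+n+n+n+n

E => E+Z   [E -> E + Z]
E+Z => E+Z+Z   [E -> E + Z]
E+Z+Z => E+Z+Z+Z   [E -> E + Z]
E+Z+Z+Z => E+Z+Z+Z+Z   [E -> E + Z]
E+Z+Z+Z+Z => E+Z+Z+Z+Z+Z   [E -> E + Z]
E+Z+Z+Z+Z+Z => Z+Z+Z+Z+Z+Z   [E -> Z]
Z+Z+Z+Z+Z+Z => n+Z+Z+Z+Z+Z   [Z -> n]
n+Z+Z+Z+Z+Z => n+n+Z+Z+Z+Z   [Z -> n]
n+n+Z+Z+Z+Z => n+n+n+Z+Z+Z   [Z -> n]
n+n+n+Z+Z+Z => n+n+n+n+Z+Z   [Z -> n]
n+n+n+n+Z+Z => n+n+n+n+n+Z   [Z -> n]
n+n+n+n+n+Z => n+n+n+n+n+n   [Z -> n]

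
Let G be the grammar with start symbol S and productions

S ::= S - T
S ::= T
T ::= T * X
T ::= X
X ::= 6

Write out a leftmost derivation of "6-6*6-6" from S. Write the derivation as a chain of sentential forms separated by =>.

S => S-T => S-T-T => T-T-T => X-T-T => 6-T-T => 6-T*X-T => 6-X*X-T => 6-6*X-T => 6-6*6-T => 6-6*6-X => 6-6*6-6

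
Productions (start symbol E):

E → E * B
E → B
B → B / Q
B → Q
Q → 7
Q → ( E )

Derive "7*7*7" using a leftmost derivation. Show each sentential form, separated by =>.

E => E*B => E*B*B => B*B*B => Q*B*B => 7*B*B => 7*Q*B => 7*7*B => 7*7*Q => 7*7*7

E => E*B   [E → E * B]
E*B => E*B*B   [E → E * B]
E*B*B => B*B*B   [E → B]
B*B*B => Q*B*B   [B → Q]
Q*B*B => 7*B*B   [Q → 7]
7*B*B => 7*Q*B   [B → Q]
7*Q*B => 7*7*B   [Q → 7]
7*7*B => 7*7*Q   [B → Q]
7*7*Q => 7*7*7   [Q → 7]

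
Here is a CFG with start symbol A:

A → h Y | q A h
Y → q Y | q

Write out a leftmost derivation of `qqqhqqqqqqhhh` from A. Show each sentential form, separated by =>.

A => qAh => qqAhh => qqqAhhh => qqqhYhhh => qqqhqYhhh => qqqhqqYhhh => qqqhqqqYhhh => qqqhqqqqYhhh => qqqhqqqqqYhhh => qqqhqqqqqqhhh

A => qAh   [A → q A h]
qAh => qqAhh   [A → q A h]
qqAhh => qqqAhhh   [A → q A h]
qqqAhhh => qqqhYhhh   [A → h Y]
qqqhYhhh => qqqhqYhhh   [Y → q Y]
qqqhqYhhh => qqqhqqYhhh   [Y → q Y]
qqqhqqYhhh => qqqhqqqYhhh   [Y → q Y]
qqqhqqqYhhh => qqqhqqqqYhhh   [Y → q Y]
qqqhqqqqYhhh => qqqhqqqqqYhhh   [Y → q Y]
qqqhqqqqqYhhh => qqqhqqqqqqhhh   [Y → q]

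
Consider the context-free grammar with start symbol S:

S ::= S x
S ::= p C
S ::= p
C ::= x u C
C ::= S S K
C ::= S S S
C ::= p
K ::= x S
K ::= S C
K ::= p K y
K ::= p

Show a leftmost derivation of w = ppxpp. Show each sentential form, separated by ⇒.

S ⇒ pC ⇒ pSSS ⇒ pSxSS ⇒ ppxSS ⇒ ppxpS ⇒ ppxpp

S ⇒ pC   [S ::= p C]
pC ⇒ pSSS   [C ::= S S S]
pSSS ⇒ pSxSS   [S ::= S x]
pSxSS ⇒ ppxSS   [S ::= p]
ppxSS ⇒ ppxpS   [S ::= p]
ppxpS ⇒ ppxpp   [S ::= p]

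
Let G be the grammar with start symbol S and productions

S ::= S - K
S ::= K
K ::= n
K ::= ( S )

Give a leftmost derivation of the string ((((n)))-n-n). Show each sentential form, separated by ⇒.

S ⇒ K ⇒ (S) ⇒ (S-K) ⇒ (S-K-K) ⇒ (K-K-K) ⇒ ((S)-K-K) ⇒ ((K)-K-K) ⇒ (((S))-K-K) ⇒ (((K))-K-K) ⇒ ((((S)))-K-K) ⇒ ((((K)))-K-K) ⇒ ((((n)))-K-K) ⇒ ((((n)))-n-K) ⇒ ((((n)))-n-n)

S ⇒ K   [S ::= K]
K ⇒ (S)   [K ::= ( S )]
(S) ⇒ (S-K)   [S ::= S - K]
(S-K) ⇒ (S-K-K)   [S ::= S - K]
(S-K-K) ⇒ (K-K-K)   [S ::= K]
(K-K-K) ⇒ ((S)-K-K)   [K ::= ( S )]
((S)-K-K) ⇒ ((K)-K-K)   [S ::= K]
((K)-K-K) ⇒ (((S))-K-K)   [K ::= ( S )]
(((S))-K-K) ⇒ (((K))-K-K)   [S ::= K]
(((K))-K-K) ⇒ ((((S)))-K-K)   [K ::= ( S )]
((((S)))-K-K) ⇒ ((((K)))-K-K)   [S ::= K]
((((K)))-K-K) ⇒ ((((n)))-K-K)   [K ::= n]
((((n)))-K-K) ⇒ ((((n)))-n-K)   [K ::= n]
((((n)))-n-K) ⇒ ((((n)))-n-n)   [K ::= n]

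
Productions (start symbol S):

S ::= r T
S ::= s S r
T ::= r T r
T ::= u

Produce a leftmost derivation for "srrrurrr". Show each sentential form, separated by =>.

S => sSr => srTr => srrTrr => srrrTrrr => srrrurrr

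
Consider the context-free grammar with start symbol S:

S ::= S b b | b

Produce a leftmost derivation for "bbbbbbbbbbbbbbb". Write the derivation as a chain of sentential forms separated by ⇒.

S⇒Sbb⇒Sbbbb⇒Sbbbbbb⇒Sbbbbbbbb⇒Sbbbbbbbbbb⇒Sbbbbbbbbbbbb⇒Sbbbbbbbbbbbbbb⇒bbbbbbbbbbbbbbb

S ⇒ Sbb   [S ::= S b b]
Sbb ⇒ Sbbbb   [S ::= S b b]
Sbbbb ⇒ Sbbbbbb   [S ::= S b b]
Sbbbbbb ⇒ Sbbbbbbbb   [S ::= S b b]
Sbbbbbbbb ⇒ Sbbbbbbbbbb   [S ::= S b b]
Sbbbbbbbbbb ⇒ Sbbbbbbbbbbbb   [S ::= S b b]
Sbbbbbbbbbbbb ⇒ Sbbbbbbbbbbbbbb   [S ::= S b b]
Sbbbbbbbbbbbbbb ⇒ bbbbbbbbbbbbbbb   [S ::= b]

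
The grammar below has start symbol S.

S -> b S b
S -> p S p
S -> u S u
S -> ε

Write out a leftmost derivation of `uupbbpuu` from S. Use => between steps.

S => uSu   [S -> u S u]
uSu => uuSuu   [S -> u S u]
uuSuu => uupSpuu   [S -> p S p]
uupSpuu => uupbSbpuu   [S -> b S b]
uupbSbpuu => uupbbpuu   [S -> ε]

S=>uSu=>uuSuu=>uupSpuu=>uupbSbpuu=>uupbbpuu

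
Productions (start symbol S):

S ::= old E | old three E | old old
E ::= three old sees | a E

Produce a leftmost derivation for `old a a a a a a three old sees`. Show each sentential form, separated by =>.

S => old E => old a E => old a a E => old a a a E => old a a a a E => old a a a a a E => old a a a a a a E => old a a a a a a three old sees

S => old E   [S ::= old E]
old E => old a E   [E ::= a E]
old a E => old a a E   [E ::= a E]
old a a E => old a a a E   [E ::= a E]
old a a a E => old a a a a E   [E ::= a E]
old a a a a E => old a a a a a E   [E ::= a E]
old a a a a a E => old a a a a a a E   [E ::= a E]
old a a a a a a E => old a a a a a a three old sees   [E ::= three old sees]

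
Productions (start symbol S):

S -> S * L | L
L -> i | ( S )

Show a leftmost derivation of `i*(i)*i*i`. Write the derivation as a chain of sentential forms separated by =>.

S=>S*L=>S*L*L=>S*L*L*L=>L*L*L*L=>i*L*L*L=>i*(S)*L*L=>i*(L)*L*L=>i*(i)*L*L=>i*(i)*i*L=>i*(i)*i*i

S => S*L   [S -> S * L]
S*L => S*L*L   [S -> S * L]
S*L*L => S*L*L*L   [S -> S * L]
S*L*L*L => L*L*L*L   [S -> L]
L*L*L*L => i*L*L*L   [L -> i]
i*L*L*L => i*(S)*L*L   [L -> ( S )]
i*(S)*L*L => i*(L)*L*L   [S -> L]
i*(L)*L*L => i*(i)*L*L   [L -> i]
i*(i)*L*L => i*(i)*i*L   [L -> i]
i*(i)*i*L => i*(i)*i*i   [L -> i]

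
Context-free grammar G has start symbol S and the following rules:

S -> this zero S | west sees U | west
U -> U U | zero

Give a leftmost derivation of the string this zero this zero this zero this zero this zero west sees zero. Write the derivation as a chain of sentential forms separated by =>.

S => this zero S => this zero this zero S => this zero this zero this zero S => this zero this zero this zero this zero S => this zero this zero this zero this zero this zero S => this zero this zero this zero this zero this zero west sees U => this zero this zero this zero this zero this zero west sees zero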